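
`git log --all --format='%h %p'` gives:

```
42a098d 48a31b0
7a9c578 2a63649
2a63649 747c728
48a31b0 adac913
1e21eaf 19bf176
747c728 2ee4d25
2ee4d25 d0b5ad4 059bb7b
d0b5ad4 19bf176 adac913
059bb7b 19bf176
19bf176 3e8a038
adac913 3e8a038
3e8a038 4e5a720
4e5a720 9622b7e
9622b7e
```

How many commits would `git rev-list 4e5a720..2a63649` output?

8

Reachable from 2a63649: {059bb7b, 19bf176, 2a63649, 2ee4d25, 3e8a038, 4e5a720, 747c728, 9622b7e, adac913, d0b5ad4}.
Reachable from 4e5a720: {4e5a720, 9622b7e}.
In 2a63649's history but not 4e5a720's: {059bb7b, 19bf176, 2a63649, 2ee4d25, 3e8a038, 747c728, adac913, d0b5ad4} — 8 commits.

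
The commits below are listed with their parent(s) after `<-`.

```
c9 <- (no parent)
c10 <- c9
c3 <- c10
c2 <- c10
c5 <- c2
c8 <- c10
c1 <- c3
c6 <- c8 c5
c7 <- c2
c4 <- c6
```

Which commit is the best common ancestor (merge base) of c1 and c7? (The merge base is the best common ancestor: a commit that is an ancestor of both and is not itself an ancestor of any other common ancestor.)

Ancestors of c1: {c1, c10, c3, c9}.
Ancestors of c7: {c10, c2, c7, c9}.
Common ancestors: {c10, c9}.
Among these, c10 is not an ancestor of any other common ancestor — it is the merge base.

c10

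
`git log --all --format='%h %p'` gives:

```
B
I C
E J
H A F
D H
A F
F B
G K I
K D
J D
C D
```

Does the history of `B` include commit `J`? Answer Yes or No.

Ancestors of B: {B}.
J is not in that set, so it is not an ancestor of B.

No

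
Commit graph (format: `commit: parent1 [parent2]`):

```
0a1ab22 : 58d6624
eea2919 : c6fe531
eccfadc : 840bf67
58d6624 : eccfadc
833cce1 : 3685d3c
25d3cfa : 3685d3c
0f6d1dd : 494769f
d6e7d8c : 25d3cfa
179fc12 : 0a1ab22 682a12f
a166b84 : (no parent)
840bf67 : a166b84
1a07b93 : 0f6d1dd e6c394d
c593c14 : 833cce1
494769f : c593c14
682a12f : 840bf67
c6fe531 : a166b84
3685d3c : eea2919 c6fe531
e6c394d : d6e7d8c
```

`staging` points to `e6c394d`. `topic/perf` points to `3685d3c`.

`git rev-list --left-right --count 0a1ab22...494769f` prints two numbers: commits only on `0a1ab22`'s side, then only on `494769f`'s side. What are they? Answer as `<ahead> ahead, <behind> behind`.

Reachable from 0a1ab22: {0a1ab22, 58d6624, 840bf67, a166b84, eccfadc}.
Reachable from 494769f: {3685d3c, 494769f, 833cce1, a166b84, c593c14, c6fe531, eea2919}.
Only in 0a1ab22's history (ahead): {0a1ab22, 58d6624, 840bf67, eccfadc} — 4.
Only in 494769f's history (behind): {3685d3c, 494769f, 833cce1, c593c14, c6fe531, eea2919} — 6.

4 ahead, 6 behind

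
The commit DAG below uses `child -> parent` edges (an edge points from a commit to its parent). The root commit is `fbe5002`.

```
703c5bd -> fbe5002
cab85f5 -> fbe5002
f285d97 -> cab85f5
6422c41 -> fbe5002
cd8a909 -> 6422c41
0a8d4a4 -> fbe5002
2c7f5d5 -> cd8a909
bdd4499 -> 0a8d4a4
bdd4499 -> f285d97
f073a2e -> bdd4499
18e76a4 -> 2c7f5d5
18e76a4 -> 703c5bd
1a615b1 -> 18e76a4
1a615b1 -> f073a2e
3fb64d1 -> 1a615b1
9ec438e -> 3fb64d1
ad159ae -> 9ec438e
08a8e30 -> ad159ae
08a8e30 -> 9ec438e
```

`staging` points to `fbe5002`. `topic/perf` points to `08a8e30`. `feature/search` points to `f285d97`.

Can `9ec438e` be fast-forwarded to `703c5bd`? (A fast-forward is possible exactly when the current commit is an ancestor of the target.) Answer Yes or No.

A fast-forward from 9ec438e to 703c5bd is possible iff 9ec438e is an ancestor of 703c5bd.
Ancestors of 703c5bd: {703c5bd, fbe5002}.
9ec438e is not among them, so fast-forward is not possible.

No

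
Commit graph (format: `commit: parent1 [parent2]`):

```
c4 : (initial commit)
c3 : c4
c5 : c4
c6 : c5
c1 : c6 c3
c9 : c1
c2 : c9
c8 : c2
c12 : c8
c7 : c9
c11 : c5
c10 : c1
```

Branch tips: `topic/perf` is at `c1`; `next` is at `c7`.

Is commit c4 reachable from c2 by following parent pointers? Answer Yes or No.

Yes

Ancestors of c2 (commits reachable by following parents): {c1, c2, c3, c4, c5, c6, c9}.
c4 is in that set, so it is an ancestor of c2.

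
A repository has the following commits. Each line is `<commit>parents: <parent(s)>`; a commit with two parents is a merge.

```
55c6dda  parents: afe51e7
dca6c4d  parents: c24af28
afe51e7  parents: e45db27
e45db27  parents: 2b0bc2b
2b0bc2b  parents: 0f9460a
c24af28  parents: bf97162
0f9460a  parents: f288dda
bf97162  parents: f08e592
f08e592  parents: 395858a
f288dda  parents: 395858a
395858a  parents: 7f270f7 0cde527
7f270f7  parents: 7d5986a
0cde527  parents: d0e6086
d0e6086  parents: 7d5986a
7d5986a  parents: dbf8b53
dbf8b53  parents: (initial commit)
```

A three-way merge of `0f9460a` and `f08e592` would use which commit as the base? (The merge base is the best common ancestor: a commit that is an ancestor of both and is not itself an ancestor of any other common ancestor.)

Ancestors of 0f9460a: {0cde527, 0f9460a, 395858a, 7d5986a, 7f270f7, d0e6086, dbf8b53, f288dda}.
Ancestors of f08e592: {0cde527, 395858a, 7d5986a, 7f270f7, d0e6086, dbf8b53, f08e592}.
Common ancestors: {0cde527, 395858a, 7d5986a, 7f270f7, d0e6086, dbf8b53}.
Among these, 395858a is not an ancestor of any other common ancestor — it is the merge base.

395858a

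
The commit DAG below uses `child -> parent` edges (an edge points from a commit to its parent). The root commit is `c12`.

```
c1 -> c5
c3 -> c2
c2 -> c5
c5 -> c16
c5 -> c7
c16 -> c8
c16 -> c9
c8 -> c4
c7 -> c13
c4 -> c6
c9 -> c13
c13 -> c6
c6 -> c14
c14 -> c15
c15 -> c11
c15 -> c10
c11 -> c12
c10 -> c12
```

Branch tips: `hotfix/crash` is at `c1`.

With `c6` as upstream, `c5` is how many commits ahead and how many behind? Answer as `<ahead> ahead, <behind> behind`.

7 ahead, 0 behind

Reachable from c5: {c10, c11, c12, c13, c14, c15, c16, c4, c5, c6, c7, c8, c9}.
Reachable from c6: {c10, c11, c12, c14, c15, c6}.
Only in c5's history (ahead): {c13, c16, c4, c5, c7, c8, c9} — 7.
Only in c6's history (behind): {} — 0.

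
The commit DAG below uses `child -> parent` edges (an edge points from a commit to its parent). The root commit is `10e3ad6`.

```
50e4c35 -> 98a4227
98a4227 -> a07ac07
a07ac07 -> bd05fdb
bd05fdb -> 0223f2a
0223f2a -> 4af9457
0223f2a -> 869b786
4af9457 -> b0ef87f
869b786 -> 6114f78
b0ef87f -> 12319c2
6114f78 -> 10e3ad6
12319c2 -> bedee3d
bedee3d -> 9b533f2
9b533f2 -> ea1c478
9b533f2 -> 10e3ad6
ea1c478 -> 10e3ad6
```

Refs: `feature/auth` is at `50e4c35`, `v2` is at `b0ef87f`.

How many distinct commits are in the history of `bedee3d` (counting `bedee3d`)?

4

Walking parent pointers from bedee3d: reachable set = {10e3ad6, 9b533f2, bedee3d, ea1c478}.
That is 4 commits.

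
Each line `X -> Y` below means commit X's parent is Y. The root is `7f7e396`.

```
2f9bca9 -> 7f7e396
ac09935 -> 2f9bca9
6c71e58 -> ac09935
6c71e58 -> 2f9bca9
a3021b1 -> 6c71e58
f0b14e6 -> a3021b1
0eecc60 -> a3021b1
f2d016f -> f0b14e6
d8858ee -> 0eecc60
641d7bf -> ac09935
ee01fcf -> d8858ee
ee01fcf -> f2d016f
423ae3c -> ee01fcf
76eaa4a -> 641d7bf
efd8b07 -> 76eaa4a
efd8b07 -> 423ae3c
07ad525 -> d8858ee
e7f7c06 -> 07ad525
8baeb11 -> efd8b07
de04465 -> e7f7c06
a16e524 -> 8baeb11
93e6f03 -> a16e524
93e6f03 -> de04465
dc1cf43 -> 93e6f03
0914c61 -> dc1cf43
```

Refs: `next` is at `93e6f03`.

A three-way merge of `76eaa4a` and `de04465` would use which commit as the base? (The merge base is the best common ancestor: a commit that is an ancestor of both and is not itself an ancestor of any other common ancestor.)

Ancestors of 76eaa4a: {2f9bca9, 641d7bf, 76eaa4a, 7f7e396, ac09935}.
Ancestors of de04465: {07ad525, 0eecc60, 2f9bca9, 6c71e58, 7f7e396, a3021b1, ac09935, d8858ee, de04465, e7f7c06}.
Common ancestors: {2f9bca9, 7f7e396, ac09935}.
Among these, ac09935 is not an ancestor of any other common ancestor — it is the merge base.

ac09935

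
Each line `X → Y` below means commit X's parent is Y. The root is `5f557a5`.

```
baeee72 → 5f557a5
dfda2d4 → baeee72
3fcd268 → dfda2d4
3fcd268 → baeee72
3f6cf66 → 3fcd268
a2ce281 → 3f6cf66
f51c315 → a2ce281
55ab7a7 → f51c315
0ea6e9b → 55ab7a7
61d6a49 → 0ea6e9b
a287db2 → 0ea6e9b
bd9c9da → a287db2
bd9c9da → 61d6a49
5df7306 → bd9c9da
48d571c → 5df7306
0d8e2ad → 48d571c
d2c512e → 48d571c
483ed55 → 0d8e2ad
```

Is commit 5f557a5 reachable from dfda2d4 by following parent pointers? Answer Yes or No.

Ancestors of dfda2d4 (commits reachable by following parents): {5f557a5, baeee72, dfda2d4}.
5f557a5 is in that set, so it is an ancestor of dfda2d4.

Yes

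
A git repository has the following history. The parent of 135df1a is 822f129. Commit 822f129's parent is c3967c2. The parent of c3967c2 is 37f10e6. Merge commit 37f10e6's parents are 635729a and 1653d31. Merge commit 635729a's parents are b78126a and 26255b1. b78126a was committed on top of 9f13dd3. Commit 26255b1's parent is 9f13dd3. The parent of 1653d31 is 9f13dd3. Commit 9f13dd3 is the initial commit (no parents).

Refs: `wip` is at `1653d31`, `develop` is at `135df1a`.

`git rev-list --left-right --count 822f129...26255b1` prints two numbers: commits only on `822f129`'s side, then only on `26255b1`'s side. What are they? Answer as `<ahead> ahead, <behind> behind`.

6 ahead, 0 behind

Reachable from 822f129: {1653d31, 26255b1, 37f10e6, 635729a, 822f129, 9f13dd3, b78126a, c3967c2}.
Reachable from 26255b1: {26255b1, 9f13dd3}.
Only in 822f129's history (ahead): {1653d31, 37f10e6, 635729a, 822f129, b78126a, c3967c2} — 6.
Only in 26255b1's history (behind): {} — 0.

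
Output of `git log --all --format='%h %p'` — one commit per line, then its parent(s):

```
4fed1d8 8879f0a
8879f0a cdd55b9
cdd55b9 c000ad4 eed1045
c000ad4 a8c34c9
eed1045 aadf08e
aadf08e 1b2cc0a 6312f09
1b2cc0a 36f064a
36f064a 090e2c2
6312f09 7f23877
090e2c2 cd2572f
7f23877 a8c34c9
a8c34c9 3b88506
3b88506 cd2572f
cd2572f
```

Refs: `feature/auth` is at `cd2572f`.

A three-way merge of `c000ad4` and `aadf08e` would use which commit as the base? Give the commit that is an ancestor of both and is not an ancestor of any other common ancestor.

Ancestors of c000ad4: {3b88506, a8c34c9, c000ad4, cd2572f}.
Ancestors of aadf08e: {090e2c2, 1b2cc0a, 36f064a, 3b88506, 6312f09, 7f23877, a8c34c9, aadf08e, cd2572f}.
Common ancestors: {3b88506, a8c34c9, cd2572f}.
Among these, a8c34c9 is not an ancestor of any other common ancestor — it is the merge base.

a8c34c9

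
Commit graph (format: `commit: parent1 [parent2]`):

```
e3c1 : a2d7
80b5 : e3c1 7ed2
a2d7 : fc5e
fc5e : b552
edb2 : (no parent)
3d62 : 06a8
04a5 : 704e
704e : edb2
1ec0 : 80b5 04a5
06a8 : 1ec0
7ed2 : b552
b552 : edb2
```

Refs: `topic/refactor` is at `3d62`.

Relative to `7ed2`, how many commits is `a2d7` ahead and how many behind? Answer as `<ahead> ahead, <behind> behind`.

2 ahead, 1 behind

Reachable from a2d7: {a2d7, b552, edb2, fc5e}.
Reachable from 7ed2: {7ed2, b552, edb2}.
Only in a2d7's history (ahead): {a2d7, fc5e} — 2.
Only in 7ed2's history (behind): {7ed2} — 1.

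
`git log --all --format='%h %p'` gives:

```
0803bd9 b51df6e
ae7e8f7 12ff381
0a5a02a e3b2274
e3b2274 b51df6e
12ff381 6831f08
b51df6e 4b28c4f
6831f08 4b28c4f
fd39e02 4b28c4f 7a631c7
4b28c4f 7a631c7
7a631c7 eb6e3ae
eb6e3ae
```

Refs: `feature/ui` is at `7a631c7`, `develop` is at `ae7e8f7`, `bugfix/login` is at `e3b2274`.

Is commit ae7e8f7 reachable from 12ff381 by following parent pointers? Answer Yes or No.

Ancestors of 12ff381: {12ff381, 4b28c4f, 6831f08, 7a631c7, eb6e3ae}.
ae7e8f7 is not in that set, so it is not an ancestor of 12ff381.

No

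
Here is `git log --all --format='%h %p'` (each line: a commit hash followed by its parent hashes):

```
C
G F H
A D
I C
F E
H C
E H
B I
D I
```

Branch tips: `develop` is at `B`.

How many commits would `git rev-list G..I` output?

1

Reachable from I: {C, I}.
Reachable from G: {C, E, F, G, H}.
In I's history but not G's: {I} — 1 commit.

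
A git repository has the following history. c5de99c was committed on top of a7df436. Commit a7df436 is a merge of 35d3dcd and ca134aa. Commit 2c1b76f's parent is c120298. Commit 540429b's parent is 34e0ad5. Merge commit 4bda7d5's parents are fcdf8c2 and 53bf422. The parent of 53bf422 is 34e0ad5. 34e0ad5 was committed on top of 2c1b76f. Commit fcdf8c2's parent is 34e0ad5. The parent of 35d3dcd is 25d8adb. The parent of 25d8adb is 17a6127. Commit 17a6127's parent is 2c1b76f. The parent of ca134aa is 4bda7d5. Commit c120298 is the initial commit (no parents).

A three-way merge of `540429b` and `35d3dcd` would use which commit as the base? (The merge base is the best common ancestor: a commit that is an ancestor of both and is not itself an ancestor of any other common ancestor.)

Ancestors of 540429b: {2c1b76f, 34e0ad5, 540429b, c120298}.
Ancestors of 35d3dcd: {17a6127, 25d8adb, 2c1b76f, 35d3dcd, c120298}.
Common ancestors: {2c1b76f, c120298}.
Among these, 2c1b76f is not an ancestor of any other common ancestor — it is the merge base.

2c1b76f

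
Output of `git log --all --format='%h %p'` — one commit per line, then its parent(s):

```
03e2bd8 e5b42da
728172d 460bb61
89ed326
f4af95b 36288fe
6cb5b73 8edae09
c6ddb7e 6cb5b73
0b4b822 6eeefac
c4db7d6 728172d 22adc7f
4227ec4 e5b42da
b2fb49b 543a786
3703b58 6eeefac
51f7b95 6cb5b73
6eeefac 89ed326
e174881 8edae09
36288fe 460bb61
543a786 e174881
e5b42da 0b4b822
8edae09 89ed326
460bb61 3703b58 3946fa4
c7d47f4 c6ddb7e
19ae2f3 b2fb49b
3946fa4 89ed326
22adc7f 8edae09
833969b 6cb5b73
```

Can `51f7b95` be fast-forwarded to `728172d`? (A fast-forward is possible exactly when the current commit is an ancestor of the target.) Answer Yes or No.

No

A fast-forward from 51f7b95 to 728172d is possible iff 51f7b95 is an ancestor of 728172d.
Ancestors of 728172d: {3703b58, 3946fa4, 460bb61, 6eeefac, 728172d, 89ed326}.
51f7b95 is not among them, so fast-forward is not possible.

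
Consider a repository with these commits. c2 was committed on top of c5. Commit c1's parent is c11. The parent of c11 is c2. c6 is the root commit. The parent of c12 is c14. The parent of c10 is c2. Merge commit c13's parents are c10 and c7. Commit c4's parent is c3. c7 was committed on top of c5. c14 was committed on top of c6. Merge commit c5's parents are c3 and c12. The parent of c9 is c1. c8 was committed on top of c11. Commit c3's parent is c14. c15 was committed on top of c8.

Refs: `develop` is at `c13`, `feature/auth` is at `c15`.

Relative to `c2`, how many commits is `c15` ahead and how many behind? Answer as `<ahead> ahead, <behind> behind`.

3 ahead, 0 behind

Reachable from c15: {c11, c12, c14, c15, c2, c3, c5, c6, c8}.
Reachable from c2: {c12, c14, c2, c3, c5, c6}.
Only in c15's history (ahead): {c11, c15, c8} — 3.
Only in c2's history (behind): {} — 0.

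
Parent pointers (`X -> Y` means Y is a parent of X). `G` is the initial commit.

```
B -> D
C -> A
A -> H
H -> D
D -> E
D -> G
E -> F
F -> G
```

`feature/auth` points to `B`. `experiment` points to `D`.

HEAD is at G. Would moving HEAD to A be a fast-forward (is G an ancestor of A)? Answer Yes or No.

A fast-forward from G to A is possible iff G is an ancestor of A.
Ancestors of A: {A, D, E, F, G, H}.
G is among them, so fast-forward is possible.

Yes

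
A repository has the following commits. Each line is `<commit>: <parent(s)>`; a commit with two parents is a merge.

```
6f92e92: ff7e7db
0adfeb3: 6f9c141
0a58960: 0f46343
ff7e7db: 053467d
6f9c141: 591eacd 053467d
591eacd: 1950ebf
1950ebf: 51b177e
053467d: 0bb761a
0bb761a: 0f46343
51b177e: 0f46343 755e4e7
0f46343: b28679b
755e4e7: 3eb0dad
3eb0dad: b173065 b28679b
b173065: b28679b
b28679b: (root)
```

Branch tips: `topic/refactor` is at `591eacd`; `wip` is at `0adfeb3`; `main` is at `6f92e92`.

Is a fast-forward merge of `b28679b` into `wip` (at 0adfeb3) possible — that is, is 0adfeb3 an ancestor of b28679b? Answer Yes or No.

No

A fast-forward from 0adfeb3 to b28679b is possible iff 0adfeb3 is an ancestor of b28679b.
Ancestors of b28679b: {b28679b}.
0adfeb3 is not among them, so fast-forward is not possible.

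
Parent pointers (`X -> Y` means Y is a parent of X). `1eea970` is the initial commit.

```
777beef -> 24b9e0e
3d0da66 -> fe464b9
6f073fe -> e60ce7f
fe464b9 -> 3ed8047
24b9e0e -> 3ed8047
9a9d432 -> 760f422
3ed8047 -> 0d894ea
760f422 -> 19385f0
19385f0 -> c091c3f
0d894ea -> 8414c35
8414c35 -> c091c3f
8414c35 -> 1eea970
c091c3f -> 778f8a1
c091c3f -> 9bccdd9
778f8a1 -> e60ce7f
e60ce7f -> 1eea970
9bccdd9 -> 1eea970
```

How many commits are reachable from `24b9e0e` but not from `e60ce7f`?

7

Reachable from 24b9e0e: {0d894ea, 1eea970, 24b9e0e, 3ed8047, 778f8a1, 8414c35, 9bccdd9, c091c3f, e60ce7f}.
Reachable from e60ce7f: {1eea970, e60ce7f}.
In 24b9e0e's history but not e60ce7f's: {0d894ea, 24b9e0e, 3ed8047, 778f8a1, 8414c35, 9bccdd9, c091c3f} — 7 commits.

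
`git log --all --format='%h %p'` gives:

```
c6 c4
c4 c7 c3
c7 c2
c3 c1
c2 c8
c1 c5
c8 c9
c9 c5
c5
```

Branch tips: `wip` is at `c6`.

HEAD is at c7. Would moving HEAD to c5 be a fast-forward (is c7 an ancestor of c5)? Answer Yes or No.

A fast-forward from c7 to c5 is possible iff c7 is an ancestor of c5.
Ancestors of c5: {c5}.
c7 is not among them, so fast-forward is not possible.

No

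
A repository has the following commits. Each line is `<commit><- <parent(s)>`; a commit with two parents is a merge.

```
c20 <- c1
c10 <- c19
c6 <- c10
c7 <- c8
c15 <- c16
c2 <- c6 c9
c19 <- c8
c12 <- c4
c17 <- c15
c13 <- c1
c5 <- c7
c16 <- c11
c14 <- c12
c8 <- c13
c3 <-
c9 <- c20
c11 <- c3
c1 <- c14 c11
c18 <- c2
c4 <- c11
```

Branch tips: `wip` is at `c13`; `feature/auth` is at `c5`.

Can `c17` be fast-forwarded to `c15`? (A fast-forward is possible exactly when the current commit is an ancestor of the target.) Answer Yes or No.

A fast-forward from c17 to c15 is possible iff c17 is an ancestor of c15.
Ancestors of c15: {c11, c15, c16, c3}.
c17 is not among them, so fast-forward is not possible.

No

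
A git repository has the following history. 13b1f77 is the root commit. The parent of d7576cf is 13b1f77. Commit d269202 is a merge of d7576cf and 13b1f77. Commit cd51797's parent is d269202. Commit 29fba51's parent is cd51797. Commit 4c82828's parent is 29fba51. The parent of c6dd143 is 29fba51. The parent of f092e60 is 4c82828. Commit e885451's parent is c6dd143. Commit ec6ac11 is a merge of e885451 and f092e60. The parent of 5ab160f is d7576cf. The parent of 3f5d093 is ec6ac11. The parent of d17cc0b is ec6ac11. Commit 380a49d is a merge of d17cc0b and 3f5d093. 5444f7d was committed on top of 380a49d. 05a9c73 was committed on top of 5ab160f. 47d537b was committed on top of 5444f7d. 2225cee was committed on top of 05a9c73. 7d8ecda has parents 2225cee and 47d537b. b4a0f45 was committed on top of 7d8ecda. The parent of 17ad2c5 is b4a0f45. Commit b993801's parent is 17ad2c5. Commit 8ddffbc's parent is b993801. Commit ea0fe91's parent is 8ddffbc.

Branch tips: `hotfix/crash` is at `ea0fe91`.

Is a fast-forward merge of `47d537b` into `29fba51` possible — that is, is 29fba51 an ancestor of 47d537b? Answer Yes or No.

Yes

A fast-forward from 29fba51 to 47d537b is possible iff 29fba51 is an ancestor of 47d537b.
Ancestors of 47d537b: {13b1f77, 29fba51, 380a49d, 3f5d093, 47d537b, 4c82828, 5444f7d, c6dd143, cd51797, d17cc0b, d269202, d7576cf, e885451, ec6ac11, f092e60}.
29fba51 is among them, so fast-forward is possible.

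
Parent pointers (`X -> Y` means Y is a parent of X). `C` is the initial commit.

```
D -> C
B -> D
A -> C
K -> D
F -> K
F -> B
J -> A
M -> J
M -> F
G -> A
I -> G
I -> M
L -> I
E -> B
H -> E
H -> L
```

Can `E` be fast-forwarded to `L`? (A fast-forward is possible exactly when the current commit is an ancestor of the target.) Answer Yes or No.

A fast-forward from E to L is possible iff E is an ancestor of L.
Ancestors of L: {A, B, C, D, F, G, I, J, K, L, M}.
E is not among them, so fast-forward is not possible.

No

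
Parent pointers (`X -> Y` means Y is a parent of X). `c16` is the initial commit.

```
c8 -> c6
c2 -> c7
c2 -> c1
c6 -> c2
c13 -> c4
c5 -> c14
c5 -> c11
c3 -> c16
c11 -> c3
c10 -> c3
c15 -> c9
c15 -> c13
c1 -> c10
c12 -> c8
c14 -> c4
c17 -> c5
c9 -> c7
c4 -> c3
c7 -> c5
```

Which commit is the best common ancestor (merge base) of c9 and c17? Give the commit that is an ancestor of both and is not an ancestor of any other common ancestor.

Ancestors of c9: {c11, c14, c16, c3, c4, c5, c7, c9}.
Ancestors of c17: {c11, c14, c16, c17, c3, c4, c5}.
Common ancestors: {c11, c14, c16, c3, c4, c5}.
Among these, c5 is not an ancestor of any other common ancestor — it is the merge base.

c5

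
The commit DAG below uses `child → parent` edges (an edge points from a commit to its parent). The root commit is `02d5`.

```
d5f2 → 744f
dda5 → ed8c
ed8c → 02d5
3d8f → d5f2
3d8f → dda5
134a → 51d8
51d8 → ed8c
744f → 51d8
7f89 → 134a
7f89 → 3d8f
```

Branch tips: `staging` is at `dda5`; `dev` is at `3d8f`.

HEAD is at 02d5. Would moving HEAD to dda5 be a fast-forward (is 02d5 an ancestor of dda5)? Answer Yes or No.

A fast-forward from 02d5 to dda5 is possible iff 02d5 is an ancestor of dda5.
Ancestors of dda5: {02d5, dda5, ed8c}.
02d5 is among them, so fast-forward is possible.

Yes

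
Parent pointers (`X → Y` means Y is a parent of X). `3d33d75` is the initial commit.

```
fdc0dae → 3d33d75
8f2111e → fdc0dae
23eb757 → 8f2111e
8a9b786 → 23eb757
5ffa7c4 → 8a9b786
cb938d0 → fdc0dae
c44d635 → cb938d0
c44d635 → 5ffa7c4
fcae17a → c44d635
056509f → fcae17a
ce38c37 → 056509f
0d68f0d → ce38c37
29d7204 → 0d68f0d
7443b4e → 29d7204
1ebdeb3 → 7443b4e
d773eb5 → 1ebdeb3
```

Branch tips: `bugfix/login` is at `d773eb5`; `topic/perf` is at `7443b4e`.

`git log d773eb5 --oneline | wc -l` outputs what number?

16

Walking parent pointers from d773eb5: reachable set = {056509f, 0d68f0d, 1ebdeb3, 23eb757, 29d7204, 3d33d75, 5ffa7c4, 7443b4e, 8a9b786, 8f2111e, c44d635, cb938d0, ce38c37, d773eb5, fcae17a, fdc0dae}.
That is 16 commits.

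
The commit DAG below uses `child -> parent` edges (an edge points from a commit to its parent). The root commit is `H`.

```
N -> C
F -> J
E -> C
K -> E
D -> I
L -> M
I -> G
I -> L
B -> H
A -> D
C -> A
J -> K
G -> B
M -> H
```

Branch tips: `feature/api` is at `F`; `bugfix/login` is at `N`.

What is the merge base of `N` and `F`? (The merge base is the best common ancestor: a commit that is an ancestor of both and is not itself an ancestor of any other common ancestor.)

Ancestors of N: {A, B, C, D, G, H, I, L, M, N}.
Ancestors of F: {A, B, C, D, E, F, G, H, I, J, K, L, M}.
Common ancestors: {A, B, C, D, G, H, I, L, M}.
Among these, C is not an ancestor of any other common ancestor — it is the merge base.

C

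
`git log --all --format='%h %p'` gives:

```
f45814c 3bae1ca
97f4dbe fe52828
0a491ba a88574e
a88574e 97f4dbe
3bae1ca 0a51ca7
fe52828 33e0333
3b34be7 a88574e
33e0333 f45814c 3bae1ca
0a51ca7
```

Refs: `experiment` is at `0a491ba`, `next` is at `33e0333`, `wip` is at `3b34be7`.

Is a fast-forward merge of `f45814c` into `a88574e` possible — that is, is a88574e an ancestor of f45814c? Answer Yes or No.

No

A fast-forward from a88574e to f45814c is possible iff a88574e is an ancestor of f45814c.
Ancestors of f45814c: {0a51ca7, 3bae1ca, f45814c}.
a88574e is not among them, so fast-forward is not possible.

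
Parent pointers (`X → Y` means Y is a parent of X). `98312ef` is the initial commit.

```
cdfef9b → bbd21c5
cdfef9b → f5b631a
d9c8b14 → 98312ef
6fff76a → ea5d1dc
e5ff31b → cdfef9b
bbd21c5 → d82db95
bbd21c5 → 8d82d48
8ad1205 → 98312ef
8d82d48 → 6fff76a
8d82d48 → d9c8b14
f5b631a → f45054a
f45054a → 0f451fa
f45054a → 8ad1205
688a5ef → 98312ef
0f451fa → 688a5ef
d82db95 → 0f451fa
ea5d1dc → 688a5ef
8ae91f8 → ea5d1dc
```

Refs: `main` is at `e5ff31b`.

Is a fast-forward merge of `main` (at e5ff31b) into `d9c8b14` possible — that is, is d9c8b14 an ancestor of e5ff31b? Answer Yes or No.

Yes

A fast-forward from d9c8b14 to e5ff31b is possible iff d9c8b14 is an ancestor of e5ff31b.
Ancestors of e5ff31b: {0f451fa, 688a5ef, 6fff76a, 8ad1205, 8d82d48, 98312ef, bbd21c5, cdfef9b, d82db95, d9c8b14, e5ff31b, ea5d1dc, f45054a, f5b631a}.
d9c8b14 is among them, so fast-forward is possible.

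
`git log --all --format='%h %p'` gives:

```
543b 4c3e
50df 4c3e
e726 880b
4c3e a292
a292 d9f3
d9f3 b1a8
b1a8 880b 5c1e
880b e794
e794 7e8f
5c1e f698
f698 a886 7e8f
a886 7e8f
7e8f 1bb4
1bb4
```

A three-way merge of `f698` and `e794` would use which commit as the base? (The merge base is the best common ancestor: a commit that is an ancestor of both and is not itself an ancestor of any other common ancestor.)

Ancestors of f698: {1bb4, 7e8f, a886, f698}.
Ancestors of e794: {1bb4, 7e8f, e794}.
Common ancestors: {1bb4, 7e8f}.
Among these, 7e8f is not an ancestor of any other common ancestor — it is the merge base.

7e8f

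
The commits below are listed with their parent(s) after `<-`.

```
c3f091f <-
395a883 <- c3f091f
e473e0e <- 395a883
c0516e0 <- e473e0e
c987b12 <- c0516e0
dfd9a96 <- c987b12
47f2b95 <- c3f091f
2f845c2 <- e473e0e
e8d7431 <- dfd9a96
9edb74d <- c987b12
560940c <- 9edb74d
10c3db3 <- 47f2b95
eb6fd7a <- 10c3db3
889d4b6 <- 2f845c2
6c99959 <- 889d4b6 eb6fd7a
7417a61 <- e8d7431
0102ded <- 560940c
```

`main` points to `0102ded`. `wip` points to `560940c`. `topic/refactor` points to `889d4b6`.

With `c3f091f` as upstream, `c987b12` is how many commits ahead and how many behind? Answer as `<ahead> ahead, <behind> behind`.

Reachable from c987b12: {395a883, c0516e0, c3f091f, c987b12, e473e0e}.
Reachable from c3f091f: {c3f091f}.
Only in c987b12's history (ahead): {395a883, c0516e0, c987b12, e473e0e} — 4.
Only in c3f091f's history (behind): {} — 0.

4 ahead, 0 behind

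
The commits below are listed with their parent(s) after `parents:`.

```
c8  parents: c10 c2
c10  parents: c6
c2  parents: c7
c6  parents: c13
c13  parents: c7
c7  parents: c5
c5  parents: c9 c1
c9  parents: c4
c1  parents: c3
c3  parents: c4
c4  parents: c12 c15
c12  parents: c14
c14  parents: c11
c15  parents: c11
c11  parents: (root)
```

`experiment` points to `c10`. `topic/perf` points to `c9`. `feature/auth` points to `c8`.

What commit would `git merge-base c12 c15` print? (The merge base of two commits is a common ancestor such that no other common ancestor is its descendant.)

Ancestors of c12: {c11, c12, c14}.
Ancestors of c15: {c11, c15}.
Common ancestors: {c11}.
The only common ancestor is c11, so it is the merge base.

c11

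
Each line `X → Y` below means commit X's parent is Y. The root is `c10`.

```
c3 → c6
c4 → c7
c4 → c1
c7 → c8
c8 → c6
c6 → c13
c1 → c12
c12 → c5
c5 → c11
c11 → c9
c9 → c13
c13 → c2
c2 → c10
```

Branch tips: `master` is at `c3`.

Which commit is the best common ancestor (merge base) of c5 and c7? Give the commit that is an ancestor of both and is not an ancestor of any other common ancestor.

Ancestors of c5: {c10, c11, c13, c2, c5, c9}.
Ancestors of c7: {c10, c13, c2, c6, c7, c8}.
Common ancestors: {c10, c13, c2}.
Among these, c13 is not an ancestor of any other common ancestor — it is the merge base.

c13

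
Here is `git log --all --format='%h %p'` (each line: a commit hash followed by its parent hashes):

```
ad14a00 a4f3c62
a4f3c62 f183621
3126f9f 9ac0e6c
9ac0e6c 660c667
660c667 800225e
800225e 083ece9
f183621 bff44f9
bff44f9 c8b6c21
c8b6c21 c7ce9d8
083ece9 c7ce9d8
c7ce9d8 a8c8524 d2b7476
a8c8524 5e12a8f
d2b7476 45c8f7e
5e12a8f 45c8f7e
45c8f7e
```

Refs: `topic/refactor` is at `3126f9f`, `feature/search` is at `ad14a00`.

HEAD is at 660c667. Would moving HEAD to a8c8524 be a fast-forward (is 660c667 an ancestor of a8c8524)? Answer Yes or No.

No

A fast-forward from 660c667 to a8c8524 is possible iff 660c667 is an ancestor of a8c8524.
Ancestors of a8c8524: {45c8f7e, 5e12a8f, a8c8524}.
660c667 is not among them, so fast-forward is not possible.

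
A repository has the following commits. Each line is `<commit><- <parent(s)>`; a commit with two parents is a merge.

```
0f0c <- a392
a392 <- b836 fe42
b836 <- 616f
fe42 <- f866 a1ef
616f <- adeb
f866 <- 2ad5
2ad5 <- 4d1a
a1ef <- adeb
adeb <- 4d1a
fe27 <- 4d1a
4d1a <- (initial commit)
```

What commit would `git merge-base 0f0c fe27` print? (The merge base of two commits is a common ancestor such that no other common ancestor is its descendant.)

Ancestors of 0f0c: {0f0c, 2ad5, 4d1a, 616f, a1ef, a392, adeb, b836, f866, fe42}.
Ancestors of fe27: {4d1a, fe27}.
Common ancestors: {4d1a}.
The only common ancestor is 4d1a, so it is the merge base.

4d1a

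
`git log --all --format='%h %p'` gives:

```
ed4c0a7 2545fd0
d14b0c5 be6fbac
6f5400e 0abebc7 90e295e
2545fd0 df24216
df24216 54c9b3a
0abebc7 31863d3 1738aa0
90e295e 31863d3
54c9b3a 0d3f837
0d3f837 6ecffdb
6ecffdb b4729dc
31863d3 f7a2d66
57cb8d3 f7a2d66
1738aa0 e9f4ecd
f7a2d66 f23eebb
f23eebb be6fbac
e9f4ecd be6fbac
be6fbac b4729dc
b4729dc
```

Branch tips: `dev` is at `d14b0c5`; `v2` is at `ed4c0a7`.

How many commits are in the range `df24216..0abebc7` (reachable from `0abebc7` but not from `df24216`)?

Reachable from 0abebc7: {0abebc7, 1738aa0, 31863d3, b4729dc, be6fbac, e9f4ecd, f23eebb, f7a2d66}.
Reachable from df24216: {0d3f837, 54c9b3a, 6ecffdb, b4729dc, df24216}.
In 0abebc7's history but not df24216's: {0abebc7, 1738aa0, 31863d3, be6fbac, e9f4ecd, f23eebb, f7a2d66} — 7 commits.

7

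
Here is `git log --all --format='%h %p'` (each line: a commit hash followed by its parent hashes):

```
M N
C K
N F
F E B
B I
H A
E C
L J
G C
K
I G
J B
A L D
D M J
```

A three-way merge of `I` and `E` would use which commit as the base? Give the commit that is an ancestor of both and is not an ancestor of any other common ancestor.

Ancestors of I: {C, G, I, K}.
Ancestors of E: {C, E, K}.
Common ancestors: {C, K}.
Among these, C is not an ancestor of any other common ancestor — it is the merge base.

C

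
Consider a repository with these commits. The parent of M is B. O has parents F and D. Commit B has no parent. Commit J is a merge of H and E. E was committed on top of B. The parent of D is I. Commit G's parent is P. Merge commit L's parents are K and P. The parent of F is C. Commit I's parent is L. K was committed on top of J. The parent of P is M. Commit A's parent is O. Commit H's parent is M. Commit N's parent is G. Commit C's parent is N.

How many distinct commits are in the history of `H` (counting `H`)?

3

Walking parent pointers from H: reachable set = {B, H, M}.
That is 3 commits.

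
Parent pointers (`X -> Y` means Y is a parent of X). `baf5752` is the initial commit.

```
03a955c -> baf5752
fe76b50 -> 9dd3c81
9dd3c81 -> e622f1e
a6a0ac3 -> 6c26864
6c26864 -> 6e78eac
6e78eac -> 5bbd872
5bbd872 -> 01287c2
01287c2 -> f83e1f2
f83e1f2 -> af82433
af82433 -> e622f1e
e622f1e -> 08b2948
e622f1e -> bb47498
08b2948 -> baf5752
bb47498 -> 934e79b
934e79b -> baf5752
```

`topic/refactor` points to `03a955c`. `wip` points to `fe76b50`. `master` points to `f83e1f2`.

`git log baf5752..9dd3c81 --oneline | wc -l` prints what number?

5

Reachable from 9dd3c81: {08b2948, 934e79b, 9dd3c81, baf5752, bb47498, e622f1e}.
Reachable from baf5752: {baf5752}.
In 9dd3c81's history but not baf5752's: {08b2948, 934e79b, 9dd3c81, bb47498, e622f1e} — 5 commits.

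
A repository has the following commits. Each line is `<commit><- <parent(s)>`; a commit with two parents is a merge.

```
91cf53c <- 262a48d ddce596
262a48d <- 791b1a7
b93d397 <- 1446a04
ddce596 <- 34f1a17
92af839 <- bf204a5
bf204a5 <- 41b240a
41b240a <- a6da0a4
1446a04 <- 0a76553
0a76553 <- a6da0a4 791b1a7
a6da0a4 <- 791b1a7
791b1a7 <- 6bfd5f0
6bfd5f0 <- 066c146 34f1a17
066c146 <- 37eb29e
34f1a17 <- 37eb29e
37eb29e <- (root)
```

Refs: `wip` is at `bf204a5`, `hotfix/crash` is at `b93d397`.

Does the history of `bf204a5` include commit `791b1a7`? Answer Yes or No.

Ancestors of bf204a5 (commits reachable by following parents): {066c146, 34f1a17, 37eb29e, 41b240a, 6bfd5f0, 791b1a7, a6da0a4, bf204a5}.
791b1a7 is in that set, so it is an ancestor of bf204a5.

Yes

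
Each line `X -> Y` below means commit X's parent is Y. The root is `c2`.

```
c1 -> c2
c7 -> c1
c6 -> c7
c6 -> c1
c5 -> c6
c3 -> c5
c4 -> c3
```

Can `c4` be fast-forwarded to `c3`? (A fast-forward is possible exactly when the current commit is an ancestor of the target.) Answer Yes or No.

A fast-forward from c4 to c3 is possible iff c4 is an ancestor of c3.
Ancestors of c3: {c1, c2, c3, c5, c6, c7}.
c4 is not among them, so fast-forward is not possible.

No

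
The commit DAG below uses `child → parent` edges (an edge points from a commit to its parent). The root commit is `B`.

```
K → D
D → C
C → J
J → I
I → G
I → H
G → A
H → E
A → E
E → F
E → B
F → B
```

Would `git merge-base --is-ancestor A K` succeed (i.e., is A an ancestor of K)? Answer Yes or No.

Yes

Ancestors of K (commits reachable by following parents): {A, B, C, D, E, F, G, H, I, J, K}.
A is in that set, so it is an ancestor of K.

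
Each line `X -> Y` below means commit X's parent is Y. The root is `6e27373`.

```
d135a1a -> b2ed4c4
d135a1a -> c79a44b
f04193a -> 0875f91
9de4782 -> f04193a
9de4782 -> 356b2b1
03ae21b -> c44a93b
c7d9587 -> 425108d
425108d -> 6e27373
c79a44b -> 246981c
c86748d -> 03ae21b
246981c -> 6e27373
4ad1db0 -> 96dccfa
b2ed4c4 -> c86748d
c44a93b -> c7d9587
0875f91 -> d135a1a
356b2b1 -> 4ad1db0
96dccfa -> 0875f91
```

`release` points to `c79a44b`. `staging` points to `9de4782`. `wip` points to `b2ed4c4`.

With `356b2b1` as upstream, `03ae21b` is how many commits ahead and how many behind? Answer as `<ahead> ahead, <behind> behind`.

0 ahead, 9 behind

Reachable from 03ae21b: {03ae21b, 425108d, 6e27373, c44a93b, c7d9587}.
Reachable from 356b2b1: {03ae21b, 0875f91, 246981c, 356b2b1, 425108d, 4ad1db0, 6e27373, 96dccfa, b2ed4c4, c44a93b, c79a44b, c7d9587, c86748d, d135a1a}.
Only in 03ae21b's history (ahead): {} — 0.
Only in 356b2b1's history (behind): {0875f91, 246981c, 356b2b1, 4ad1db0, 96dccfa, b2ed4c4, c79a44b, c86748d, d135a1a} — 9.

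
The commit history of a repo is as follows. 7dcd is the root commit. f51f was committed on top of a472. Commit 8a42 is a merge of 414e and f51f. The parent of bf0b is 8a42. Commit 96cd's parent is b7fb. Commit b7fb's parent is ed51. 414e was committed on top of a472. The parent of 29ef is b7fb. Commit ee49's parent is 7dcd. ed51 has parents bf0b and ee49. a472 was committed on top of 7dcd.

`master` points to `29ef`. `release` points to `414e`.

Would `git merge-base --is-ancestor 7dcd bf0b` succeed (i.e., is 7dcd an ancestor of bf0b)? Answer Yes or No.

Ancestors of bf0b (commits reachable by following parents): {414e, 7dcd, 8a42, a472, bf0b, f51f}.
7dcd is in that set, so it is an ancestor of bf0b.

Yes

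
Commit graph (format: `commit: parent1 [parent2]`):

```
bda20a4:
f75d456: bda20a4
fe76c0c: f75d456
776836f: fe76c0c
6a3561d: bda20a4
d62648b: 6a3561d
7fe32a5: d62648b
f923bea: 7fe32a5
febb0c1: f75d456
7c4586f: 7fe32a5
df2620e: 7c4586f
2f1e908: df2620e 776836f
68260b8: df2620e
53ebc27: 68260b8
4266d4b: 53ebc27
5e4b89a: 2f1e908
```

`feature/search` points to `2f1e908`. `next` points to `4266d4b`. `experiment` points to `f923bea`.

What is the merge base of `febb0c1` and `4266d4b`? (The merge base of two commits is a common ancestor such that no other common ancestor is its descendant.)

Ancestors of febb0c1: {bda20a4, f75d456, febb0c1}.
Ancestors of 4266d4b: {4266d4b, 53ebc27, 68260b8, 6a3561d, 7c4586f, 7fe32a5, bda20a4, d62648b, df2620e}.
Common ancestors: {bda20a4}.
The only common ancestor is bda20a4, so it is the merge base.

bda20a4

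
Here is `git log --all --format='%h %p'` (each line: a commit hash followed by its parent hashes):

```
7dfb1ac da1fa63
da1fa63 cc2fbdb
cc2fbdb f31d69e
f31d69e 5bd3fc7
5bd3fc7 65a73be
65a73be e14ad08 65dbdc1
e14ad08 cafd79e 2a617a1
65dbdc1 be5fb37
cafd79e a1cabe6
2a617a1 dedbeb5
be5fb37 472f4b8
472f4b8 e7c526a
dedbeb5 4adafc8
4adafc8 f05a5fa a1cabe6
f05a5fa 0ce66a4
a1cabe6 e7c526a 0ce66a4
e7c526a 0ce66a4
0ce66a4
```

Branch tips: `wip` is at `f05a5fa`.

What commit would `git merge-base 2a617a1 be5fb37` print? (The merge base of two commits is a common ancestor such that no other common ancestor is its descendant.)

e7c526a

Ancestors of 2a617a1: {0ce66a4, 2a617a1, 4adafc8, a1cabe6, dedbeb5, e7c526a, f05a5fa}.
Ancestors of be5fb37: {0ce66a4, 472f4b8, be5fb37, e7c526a}.
Common ancestors: {0ce66a4, e7c526a}.
Among these, e7c526a is not an ancestor of any other common ancestor — it is the merge base.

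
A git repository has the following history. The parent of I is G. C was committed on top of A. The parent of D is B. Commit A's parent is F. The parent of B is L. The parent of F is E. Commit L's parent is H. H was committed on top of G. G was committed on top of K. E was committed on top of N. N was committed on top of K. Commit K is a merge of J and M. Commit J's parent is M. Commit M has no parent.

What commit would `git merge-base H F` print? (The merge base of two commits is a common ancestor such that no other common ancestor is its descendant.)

K

Ancestors of H: {G, H, J, K, M}.
Ancestors of F: {E, F, J, K, M, N}.
Common ancestors: {J, K, M}.
Among these, K is not an ancestor of any other common ancestor — it is the merge base.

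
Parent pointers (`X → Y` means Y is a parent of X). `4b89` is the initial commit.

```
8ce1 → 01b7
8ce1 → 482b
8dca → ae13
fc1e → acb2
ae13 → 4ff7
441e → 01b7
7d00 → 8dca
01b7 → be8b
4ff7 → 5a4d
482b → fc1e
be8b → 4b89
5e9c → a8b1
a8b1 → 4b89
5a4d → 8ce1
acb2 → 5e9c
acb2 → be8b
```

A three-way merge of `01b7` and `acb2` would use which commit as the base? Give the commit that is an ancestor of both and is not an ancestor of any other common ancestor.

Ancestors of 01b7: {01b7, 4b89, be8b}.
Ancestors of acb2: {4b89, 5e9c, a8b1, acb2, be8b}.
Common ancestors: {4b89, be8b}.
Among these, be8b is not an ancestor of any other common ancestor — it is the merge base.

be8b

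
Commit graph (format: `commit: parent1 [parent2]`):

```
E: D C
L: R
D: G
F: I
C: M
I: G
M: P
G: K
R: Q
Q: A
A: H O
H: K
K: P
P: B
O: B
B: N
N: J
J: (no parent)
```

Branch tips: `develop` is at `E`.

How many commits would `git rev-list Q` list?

Walking parent pointers from Q: reachable set = {A, B, H, J, K, N, O, P, Q}.
That is 9 commits.

9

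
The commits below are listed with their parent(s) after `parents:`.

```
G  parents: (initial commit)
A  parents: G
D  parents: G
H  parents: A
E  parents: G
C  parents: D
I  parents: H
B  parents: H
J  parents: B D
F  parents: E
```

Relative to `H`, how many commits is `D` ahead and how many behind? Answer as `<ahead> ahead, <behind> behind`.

Reachable from D: {D, G}.
Reachable from H: {A, G, H}.
Only in D's history (ahead): {D} — 1.
Only in H's history (behind): {A, H} — 2.

1 ahead, 2 behind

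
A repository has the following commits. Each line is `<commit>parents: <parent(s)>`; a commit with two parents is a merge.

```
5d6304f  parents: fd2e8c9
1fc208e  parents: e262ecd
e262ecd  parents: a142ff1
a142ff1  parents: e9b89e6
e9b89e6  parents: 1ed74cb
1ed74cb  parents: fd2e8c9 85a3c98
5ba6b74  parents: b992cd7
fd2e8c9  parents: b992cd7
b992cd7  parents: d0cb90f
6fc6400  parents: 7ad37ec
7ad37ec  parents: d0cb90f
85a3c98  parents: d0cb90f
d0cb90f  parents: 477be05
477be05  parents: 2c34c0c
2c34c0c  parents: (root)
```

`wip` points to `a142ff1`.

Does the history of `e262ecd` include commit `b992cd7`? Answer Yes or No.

Yes

Ancestors of e262ecd (commits reachable by following parents): {1ed74cb, 2c34c0c, 477be05, 85a3c98, a142ff1, b992cd7, d0cb90f, e262ecd, e9b89e6, fd2e8c9}.
b992cd7 is in that set, so it is an ancestor of e262ecd.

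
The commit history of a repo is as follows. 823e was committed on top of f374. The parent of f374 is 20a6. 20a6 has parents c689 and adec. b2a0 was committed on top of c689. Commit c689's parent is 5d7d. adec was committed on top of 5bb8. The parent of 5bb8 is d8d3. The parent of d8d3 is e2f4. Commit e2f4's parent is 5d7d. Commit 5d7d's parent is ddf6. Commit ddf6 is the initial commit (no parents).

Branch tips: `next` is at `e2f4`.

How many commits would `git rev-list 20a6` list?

8

Walking parent pointers from 20a6: reachable set = {20a6, 5bb8, 5d7d, adec, c689, d8d3, ddf6, e2f4}.
That is 8 commits.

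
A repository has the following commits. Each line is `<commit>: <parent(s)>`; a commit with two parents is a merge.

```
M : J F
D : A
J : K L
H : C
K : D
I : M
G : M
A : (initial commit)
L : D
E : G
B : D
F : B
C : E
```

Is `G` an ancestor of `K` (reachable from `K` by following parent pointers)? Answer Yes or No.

Ancestors of K: {A, D, K}.
G is not in that set, so it is not an ancestor of K.

No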